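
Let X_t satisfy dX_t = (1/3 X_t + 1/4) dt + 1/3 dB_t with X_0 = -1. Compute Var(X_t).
Var(X_t) = exp(2*t/3)/6 - 1/6

The variance V(t) = Var(X_t) satisfies V'(t) = 2 a V(t) + c^2 with V(0) = 0 (drift coefficient is linear in X, diffusion is constant). With a = 1/3, c = 1/3, the solution is
  V(t) = (c^2 / (2 a)) * (exp(2 a t) - 1)
       = ((1/3)^2 / (2*(1/3))) * (exp((2/3) t) - 1)
       = exp(2*t/3)/6 - 1/6.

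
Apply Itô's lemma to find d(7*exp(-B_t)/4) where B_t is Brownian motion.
d(7*exp(-B_t)/4) = (7*exp(-B_t)/8) dt + (-7*exp(-B_t)/4) dB_t

Itô's formula for f(B_t) gives d f(B_t) = f'(B_t) dB_t + (1/2) f''(B_t) dt. Compute derivatives of f(x) = 7*exp(-x)/4:
  f'(x)  = -7*exp(-x)/4
  f''(x) = 7*exp(-x)/4
Substitute x = B_t and multiply the f'' term by 1/2:
  drift     = (1/2) * (7*exp(-x)/4) evaluated at B_t = 7*exp(-B_t)/8
  diffusion = (-7*exp(-x)/4) evaluated at B_t = -7*exp(-B_t)/4
Therefore d(7*exp(-B_t)/4) = (7*exp(-B_t)/8) dt + (-7*exp(-B_t)/4) dB_t.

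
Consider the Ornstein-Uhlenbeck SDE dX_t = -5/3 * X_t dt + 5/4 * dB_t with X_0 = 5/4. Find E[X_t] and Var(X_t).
E[X_t] = 5*exp(-5*t/3)/4; Var(X_t) = 15/32 - 15*exp(-10*t/3)/32

The OU SDE dX = -theta X dt + sigma dB admits the integrating factor exp(theta t): d(exp(theta t) X_t) = sigma exp(theta t) dB_t. Integrating from 0 to t:
  X_t = x_0 * exp(-theta t) + sigma * int_0^t exp(-theta (t-s)) dB_s.
The Itô integral has mean 0 and (by the Itô isometry) variance sigma^2 * int_0^t exp(-2 theta (t - s)) ds = sigma^2 * (1 - exp(-2 theta t)) / (2 theta).
With theta = 5/3, sigma = 5/4, x_0 = 5/4:
  E[X_t] = 5/4 * exp(-5/3 t) = 5*exp(-5*t/3)/4
  Var(X_t) = (5/4)^2 * (1 - exp(-2*5/3 t)) / (2 * 5/3) = 15/32 - 15*exp(-10*t/3)/32.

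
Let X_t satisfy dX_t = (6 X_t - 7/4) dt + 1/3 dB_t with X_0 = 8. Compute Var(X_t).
Var(X_t) = exp(12*t)/108 - 1/108

The variance V(t) = Var(X_t) satisfies V'(t) = 2 a V(t) + c^2 with V(0) = 0 (drift coefficient is linear in X, diffusion is constant). With a = 6, c = 1/3, the solution is
  V(t) = (c^2 / (2 a)) * (exp(2 a t) - 1)
       = ((1/3)^2 / (2*6)) * (exp(12 t) - 1)
       = exp(12*t)/108 - 1/108.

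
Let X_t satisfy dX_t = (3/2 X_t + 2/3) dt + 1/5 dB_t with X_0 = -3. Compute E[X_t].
E[X_t] = -23*exp(3*t/2)/9 - 4/9

Taking expectations and using E[dB_t] = 0, the mean m(t) = E[X_t] satisfies the ODE m'(t) = a m(t) + b with m(0) = x_0. With a = 3/2, b = 2/3, x_0 = -3, the solution is
  m(t) = x_0 * exp(a t) + (b/a) * (exp(a t) - 1)
       = (-3) * exp((3/2) t) + ((2/3)/(3/2)) * (exp((3/2) t) - 1)
       = -23*exp(3*t/2)/9 - 4/9.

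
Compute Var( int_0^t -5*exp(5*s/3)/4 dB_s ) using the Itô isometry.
Var = 15*exp(10*t/3)/32 - 15/32

The Itô integral of a deterministic integrand f(s) has mean 0 because each increment f(s) * (B_{s+ds} - B_s) has mean 0. By the Itô isometry:
  Var( int_0^t f(s) dB_s ) = E[ (int_0^t f(s) dB_s)^2 ] = int_0^t f(s)^2 ds.
Here f(s) = -5*exp(5*s/3)/4, so f(s)^2 = 25*exp(10*s/3)/16. Integrate:
  int_0^t (25*exp(10*s/3)/16) ds = 15*exp(10*t/3)/32 - 15/32.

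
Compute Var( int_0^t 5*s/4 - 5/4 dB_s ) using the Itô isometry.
Var = 25*t*(t^2 - 3*t + 3)/48

The Itô integral of a deterministic integrand f(s) has mean 0 because each increment f(s) * (B_{s+ds} - B_s) has mean 0. By the Itô isometry:
  Var( int_0^t f(s) dB_s ) = E[ (int_0^t f(s) dB_s)^2 ] = int_0^t f(s)^2 ds.
Here f(s) = 5*s/4 - 5/4, so f(s)^2 = 25*(s - 1)^2/16. Integrate:
  int_0^t (25*(s - 1)^2/16) ds = 25*t*(t^2 - 3*t + 3)/48.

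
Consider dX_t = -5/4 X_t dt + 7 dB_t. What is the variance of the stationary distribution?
lim Var(X_t) = 98/5

The OU SDE dX = -theta X dt + sigma dB admits the integrating factor exp(theta t): d(exp(theta t) X_t) = sigma exp(theta t) dB_t. Integrating from 0 to t gives X_t = x_0 * exp(-theta t) + sigma * int_0^t exp(-theta (t-s)) dB_s for any initial x_0. The Itô integral has variance (by the Itô isometry) sigma^2 * int_0^t exp(-2 theta (t - s)) ds = sigma^2 * (1 - exp(-2 theta t)) / (2 theta), independent of x_0.
With theta = 5/4, sigma = 7:
  Var(X_t) = (7)^2 * (1 - exp(-2*5/4 t)) / (2 * 5/4) = 98/5 - 98*exp(-5*t/2)/5.
As t -> infinity, exp(-2*5/4 t) -> 0, so the stationary variance is sigma^2 / (2 theta) = 98/5.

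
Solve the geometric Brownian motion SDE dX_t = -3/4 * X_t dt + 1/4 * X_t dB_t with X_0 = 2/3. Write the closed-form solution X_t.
X_t = 2/3 * exp((-25/32) * t + (1/4) * B_t)

For GBM dX = mu X dt + sigma X dB with X_0 = x_0, apply Itô to Y = log X: dY = (mu - sigma^2/2) dt + sigma dB, so Y_t = log(x_0) + (mu - sigma^2/2) t + sigma B_t and hence X_t = x_0 * exp((mu - sigma^2/2) t + sigma B_t).
With mu = -3/4, sigma = 1/4, x_0 = 2/3, this gives:
  X_t = 2/3 * exp((-25/32) * t + (1/4) * B_t).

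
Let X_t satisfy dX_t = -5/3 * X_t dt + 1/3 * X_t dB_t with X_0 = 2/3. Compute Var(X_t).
Var(X_t) = (4*exp(t/9) - 4)*exp(-10*t/3)/9

For GBM dX = mu X dt + sigma X dB with X_0 = x_0, apply Itô to Y = log X: dY = (mu - sigma^2/2) dt + sigma dB, so Y_t = log(x_0) + (mu - sigma^2/2) t + sigma B_t and hence X_t = x_0 * exp((mu - sigma^2/2) t + sigma B_t).
With mu = -5/3, sigma = 1/3, x_0 = 2/3, this gives:
  X_t = 2/3 * exp((-31/18) * t + (1/3) * B_t).
Since sigma*B_t ~ Normal(0, sigma^2 t), E[exp(sigma*B_t)] = exp(sigma^2 t / 2); so E[X_t] = x_0 * exp((mu - sigma^2/2) t) * exp(sigma^2 t / 2) = x_0 * exp(mu t) = 2*exp(-5*t/3)/3.
Var(X_t) = E[X_t^2] - (E[X_t])^2 = x_0^2 * exp(2 mu t) * (exp(sigma^2 t) - 1) = (4*exp(t/9) - 4)*exp(-10*t/3)/9.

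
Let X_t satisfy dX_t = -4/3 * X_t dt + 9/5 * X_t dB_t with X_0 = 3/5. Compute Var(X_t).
Var(X_t) = (9*exp(81*t/25) - 9)*exp(-8*t/3)/25

For GBM dX = mu X dt + sigma X dB with X_0 = x_0, apply Itô to Y = log X: dY = (mu - sigma^2/2) dt + sigma dB, so Y_t = log(x_0) + (mu - sigma^2/2) t + sigma B_t and hence X_t = x_0 * exp((mu - sigma^2/2) t + sigma B_t).
With mu = -4/3, sigma = 9/5, x_0 = 3/5, this gives:
  X_t = 3/5 * exp((-443/150) * t + (9/5) * B_t).
Since sigma*B_t ~ Normal(0, sigma^2 t), E[exp(sigma*B_t)] = exp(sigma^2 t / 2); so E[X_t] = x_0 * exp((mu - sigma^2/2) t) * exp(sigma^2 t / 2) = x_0 * exp(mu t) = 3*exp(-4*t/3)/5.
Var(X_t) = E[X_t^2] - (E[X_t])^2 = x_0^2 * exp(2 mu t) * (exp(sigma^2 t) - 1) = (9*exp(81*t/25) - 9)*exp(-8*t/3)/25.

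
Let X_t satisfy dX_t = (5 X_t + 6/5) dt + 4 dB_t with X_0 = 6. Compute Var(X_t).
Var(X_t) = 8*exp(10*t)/5 - 8/5

The variance V(t) = Var(X_t) satisfies V'(t) = 2 a V(t) + c^2 with V(0) = 0 (drift coefficient is linear in X, diffusion is constant). With a = 5, c = 4, the solution is
  V(t) = (c^2 / (2 a)) * (exp(2 a t) - 1)
       = (4^2 / (2*5)) * (exp(10 t) - 1)
       = 8*exp(10*t)/5 - 8/5.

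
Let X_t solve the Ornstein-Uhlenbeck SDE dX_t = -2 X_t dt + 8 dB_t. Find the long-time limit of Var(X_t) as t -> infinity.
lim Var(X_t) = 16

The OU SDE dX = -theta X dt + sigma dB admits the integrating factor exp(theta t): d(exp(theta t) X_t) = sigma exp(theta t) dB_t. Integrating from 0 to t gives X_t = x_0 * exp(-theta t) + sigma * int_0^t exp(-theta (t-s)) dB_s for any initial x_0. The Itô integral has variance (by the Itô isometry) sigma^2 * int_0^t exp(-2 theta (t - s)) ds = sigma^2 * (1 - exp(-2 theta t)) / (2 theta), independent of x_0.
With theta = 2, sigma = 8:
  Var(X_t) = (8)^2 * (1 - exp(-2*2 t)) / (2 * 2) = 16 - 16*exp(-4*t).
As t -> infinity, exp(-2*2 t) -> 0, so the stationary variance is sigma^2 / (2 theta) = 16.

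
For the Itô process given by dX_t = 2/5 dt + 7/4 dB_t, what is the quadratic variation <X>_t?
<X>_t = 49*t/16

For an Itô process dX_t = a(t) dt + b(t) dB_t, the quadratic variation is <X>_t = int_0^t b(s)^2 ds (the drift term does not contribute). Here b(s) = 7/4, so
  b(s)^2 = 49/16.
Integrating from 0 to t:
  <X>_t = int_0^t (49/16) ds = 49*t/16.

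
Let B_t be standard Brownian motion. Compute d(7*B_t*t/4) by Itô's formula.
d(7*B_t*t/4) = (7*B_t/4) dt + (7*t/4) dB_t

Itô's formula for f(t, x): d f(t, B_t) = (f_t + (1/2) f_xx) dt + f_x dB_t. Compute partials of f(t, x) = 7*t*x/4:
  f_t(t,x)  = 7*x/4
  f_x(t,x)  = 7*t/4
  f_xx(t,x) = 0
Assemble drift = f_t + (1/2) f_xx = 7*x/4 and diffusion = f_x = 7*t/4. Substituting x = B_t:
  d(7*B_t*t/4) = (7*B_t/4) dt + (7*t/4) dB_t.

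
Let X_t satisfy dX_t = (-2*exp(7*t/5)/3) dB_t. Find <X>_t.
<X>_t = 10*exp(14*t/5)/63 - 10/63

For an Itô process dX_t = a(t) dt + b(t) dB_t, the quadratic variation is <X>_t = int_0^t b(s)^2 ds (the drift term does not contribute). Here b(s) = -2*exp(7*s/5)/3, so
  b(s)^2 = 4*exp(14*s/5)/9.
Integrating from 0 to t:
  <X>_t = int_0^t (4*exp(14*s/5)/9) ds = 10*exp(14*t/5)/63 - 10/63.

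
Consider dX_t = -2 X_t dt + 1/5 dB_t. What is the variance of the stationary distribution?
lim Var(X_t) = 1/100

The OU SDE dX = -theta X dt + sigma dB admits the integrating factor exp(theta t): d(exp(theta t) X_t) = sigma exp(theta t) dB_t. Integrating from 0 to t gives X_t = x_0 * exp(-theta t) + sigma * int_0^t exp(-theta (t-s)) dB_s for any initial x_0. The Itô integral has variance (by the Itô isometry) sigma^2 * int_0^t exp(-2 theta (t - s)) ds = sigma^2 * (1 - exp(-2 theta t)) / (2 theta), independent of x_0.
With theta = 2, sigma = 1/5:
  Var(X_t) = (1/5)^2 * (1 - exp(-2*2 t)) / (2 * 2) = 1/100 - exp(-4*t)/100.
As t -> infinity, exp(-2*2 t) -> 0, so the stationary variance is sigma^2 / (2 theta) = 1/100.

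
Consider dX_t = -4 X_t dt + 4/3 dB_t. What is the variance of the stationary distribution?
lim Var(X_t) = 2/9

The OU SDE dX = -theta X dt + sigma dB admits the integrating factor exp(theta t): d(exp(theta t) X_t) = sigma exp(theta t) dB_t. Integrating from 0 to t gives X_t = x_0 * exp(-theta t) + sigma * int_0^t exp(-theta (t-s)) dB_s for any initial x_0. The Itô integral has variance (by the Itô isometry) sigma^2 * int_0^t exp(-2 theta (t - s)) ds = sigma^2 * (1 - exp(-2 theta t)) / (2 theta), independent of x_0.
With theta = 4, sigma = 4/3:
  Var(X_t) = (4/3)^2 * (1 - exp(-2*4 t)) / (2 * 4) = 2/9 - 2*exp(-8*t)/9.
As t -> infinity, exp(-2*4 t) -> 0, so the stationary variance is sigma^2 / (2 theta) = 2/9.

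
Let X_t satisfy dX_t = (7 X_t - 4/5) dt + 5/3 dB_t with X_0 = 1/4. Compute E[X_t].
E[X_t] = 19*exp(7*t)/140 + 4/35

Taking expectations and using E[dB_t] = 0, the mean m(t) = E[X_t] satisfies the ODE m'(t) = a m(t) + b with m(0) = x_0. With a = 7, b = -4/5, x_0 = 1/4, the solution is
  m(t) = x_0 * exp(a t) + (b/a) * (exp(a t) - 1)
       = (1/4) * exp(7 t) + ((-4/5)/7) * (exp(7 t) - 1)
       = 19*exp(7*t)/140 + 4/35.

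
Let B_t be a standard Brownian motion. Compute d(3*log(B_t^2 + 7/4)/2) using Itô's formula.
d(3*log(B_t^2 + 7/4)/2) = (6*(7 - 4*B_t^2)/(4*B_t^2 + 7)^2) dt + (12*B_t/(4*B_t^2 + 7)) dB_t

Itô's formula for f(B_t) gives d f(B_t) = f'(B_t) dB_t + (1/2) f''(B_t) dt. Compute derivatives of f(x) = 3*log(x^2 + 7/4)/2:
  f'(x)  = 12*x/(4*x^2 + 7)
  f''(x) = 12*(7 - 4*x^2)/(4*x^2 + 7)^2
Substitute x = B_t and multiply the f'' term by 1/2:
  drift     = (1/2) * (12*(7 - 4*x^2)/(4*x^2 + 7)^2) evaluated at B_t = 6*(7 - 4*B_t^2)/(4*B_t^2 + 7)^2
  diffusion = (12*x/(4*x^2 + 7)) evaluated at B_t = 12*B_t/(4*B_t^2 + 7)
Therefore d(3*log(B_t^2 + 7/4)/2) = (6*(7 - 4*B_t^2)/(4*B_t^2 + 7)^2) dt + (12*B_t/(4*B_t^2 + 7)) dB_t.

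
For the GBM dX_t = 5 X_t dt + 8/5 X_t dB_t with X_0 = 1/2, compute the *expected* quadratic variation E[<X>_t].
E[<X>_t] = 8*exp(314*t/25)/157 - 8/157

<X>_t = int_0^t ((8/5) * X_s)^2 ds. Taking expectation inside the integral: E[<X>_t] = (8/5)^2 * int_0^t E[X_s^2] ds. For GBM, E[X_s^2] = x_0^2 * exp((2 mu + sigma^2) s). Integrating:
  E[<X>_t] = (8/5)^2 * (1/2)^2 * (exp((2*5 + (8/5)^2) t) - 1) / (2*5 + (8/5)^2)
           = (8/5)^2 * (1/2)^2 * (exp((314/25) t) - 1) / (314/25) = 8*exp(314*t/25)/157 - 8/157.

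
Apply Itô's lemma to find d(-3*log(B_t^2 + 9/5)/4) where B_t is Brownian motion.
d(-3*log(B_t^2 + 9/5)/4) = (15*(5*B_t^2 - 9)/(4*(5*B_t^2 + 9)^2)) dt + (-15*B_t/(10*B_t^2 + 18)) dB_t

Itô's formula for f(B_t) gives d f(B_t) = f'(B_t) dB_t + (1/2) f''(B_t) dt. Compute derivatives of f(x) = -3*log(x^2 + 9/5)/4:
  f'(x)  = -15*x/(10*x^2 + 18)
  f''(x) = 15*(5*x^2 - 9)/(2*(5*x^2 + 9)^2)
Substitute x = B_t and multiply the f'' term by 1/2:
  drift     = (1/2) * (15*(5*x^2 - 9)/(2*(5*x^2 + 9)^2)) evaluated at B_t = 15*(5*B_t^2 - 9)/(4*(5*B_t^2 + 9)^2)
  diffusion = (-15*x/(10*x^2 + 18)) evaluated at B_t = -15*B_t/(10*B_t^2 + 18)
Therefore d(-3*log(B_t^2 + 9/5)/4) = (15*(5*B_t^2 - 9)/(4*(5*B_t^2 + 9)^2)) dt + (-15*B_t/(10*B_t^2 + 18)) dB_t.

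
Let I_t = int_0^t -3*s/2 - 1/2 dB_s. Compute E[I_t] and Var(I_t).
E[I_t] = 0; Var(I_t) = t*(3*t^2 + 3*t + 1)/4

The Itô integral of a deterministic integrand f(s) has mean 0 because each increment f(s) * (B_{s+ds} - B_s) has mean 0. By the Itô isometry:
  Var( int_0^t f(s) dB_s ) = E[ (int_0^t f(s) dB_s)^2 ] = int_0^t f(s)^2 ds.
Here f(s) = -3*s/2 - 1/2, so f(s)^2 = (3*s + 1)^2/4. Integrate:
  int_0^t ((3*s + 1)^2/4) ds = t*(3*t^2 + 3*t + 1)/4.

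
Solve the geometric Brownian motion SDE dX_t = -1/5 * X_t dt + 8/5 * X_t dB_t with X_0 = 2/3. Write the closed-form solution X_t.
X_t = 2/3 * exp((-37/25) * t + (8/5) * B_t)

For GBM dX = mu X dt + sigma X dB with X_0 = x_0, apply Itô to Y = log X: dY = (mu - sigma^2/2) dt + sigma dB, so Y_t = log(x_0) + (mu - sigma^2/2) t + sigma B_t and hence X_t = x_0 * exp((mu - sigma^2/2) t + sigma B_t).
With mu = -1/5, sigma = 8/5, x_0 = 2/3, this gives:
  X_t = 2/3 * exp((-37/25) * t + (8/5) * B_t).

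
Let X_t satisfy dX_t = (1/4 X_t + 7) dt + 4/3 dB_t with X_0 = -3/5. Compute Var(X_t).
Var(X_t) = 32*exp(t/2)/9 - 32/9

The variance V(t) = Var(X_t) satisfies V'(t) = 2 a V(t) + c^2 with V(0) = 0 (drift coefficient is linear in X, diffusion is constant). With a = 1/4, c = 4/3, the solution is
  V(t) = (c^2 / (2 a)) * (exp(2 a t) - 1)
       = ((4/3)^2 / (2*(1/4))) * (exp((1/2) t) - 1)
       = 32*exp(t/2)/9 - 32/9.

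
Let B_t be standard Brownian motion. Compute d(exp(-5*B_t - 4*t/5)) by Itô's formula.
d(exp(-5*B_t - 4*t/5)) = (117*exp(-5*B_t - 4*t/5)/10) dt + (-5*exp(-5*B_t - 4*t/5)) dB_t

Itô's formula for f(t, x): d f(t, B_t) = (f_t + (1/2) f_xx) dt + f_x dB_t. Compute partials of f(t, x) = exp(-4*t/5 - 5*x):
  f_t(t,x)  = -4*exp(-4*t/5 - 5*x)/5
  f_x(t,x)  = -5*exp(-4*t/5 - 5*x)
  f_xx(t,x) = 25*exp(-4*t/5 - 5*x)
Assemble drift = f_t + (1/2) f_xx = 117*exp(-4*t/5 - 5*x)/10 and diffusion = f_x = -5*exp(-4*t/5 - 5*x). Substituting x = B_t:
  d(exp(-5*B_t - 4*t/5)) = (117*exp(-5*B_t - 4*t/5)/10) dt + (-5*exp(-5*B_t - 4*t/5)) dB_t.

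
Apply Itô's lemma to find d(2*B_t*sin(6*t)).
d(2*B_t*sin(6*t)) = (12*B_t*cos(6*t)) dt + (2*sin(6*t)) dB_t

Itô's formula for f(t, x): d f(t, B_t) = (f_t + (1/2) f_xx) dt + f_x dB_t. Compute partials of f(t, x) = 2*x*sin(6*t):
  f_t(t,x)  = 12*x*cos(6*t)
  f_x(t,x)  = 2*sin(6*t)
  f_xx(t,x) = 0
Assemble drift = f_t + (1/2) f_xx = 12*x*cos(6*t) and diffusion = f_x = 2*sin(6*t). Substituting x = B_t:
  d(2*B_t*sin(6*t)) = (12*B_t*cos(6*t)) dt + (2*sin(6*t)) dB_t.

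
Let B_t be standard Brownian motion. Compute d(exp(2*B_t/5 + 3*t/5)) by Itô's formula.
d(exp(2*B_t/5 + 3*t/5)) = (17*exp(2*B_t/5 + 3*t/5)/25) dt + (2*exp(2*B_t/5 + 3*t/5)/5) dB_t

Itô's formula for f(t, x): d f(t, B_t) = (f_t + (1/2) f_xx) dt + f_x dB_t. Compute partials of f(t, x) = exp(3*t/5 + 2*x/5):
  f_t(t,x)  = 3*exp(3*t/5 + 2*x/5)/5
  f_x(t,x)  = 2*exp(3*t/5 + 2*x/5)/5
  f_xx(t,x) = 4*exp(3*t/5 + 2*x/5)/25
Assemble drift = f_t + (1/2) f_xx = 17*exp(3*t/5 + 2*x/5)/25 and diffusion = f_x = 2*exp(3*t/5 + 2*x/5)/5. Substituting x = B_t:
  d(exp(2*B_t/5 + 3*t/5)) = (17*exp(2*B_t/5 + 3*t/5)/25) dt + (2*exp(2*B_t/5 + 3*t/5)/5) dB_t.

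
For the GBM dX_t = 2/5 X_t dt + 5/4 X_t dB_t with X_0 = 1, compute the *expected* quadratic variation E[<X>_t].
E[<X>_t] = 125*exp(189*t/80)/189 - 125/189

<X>_t = int_0^t ((5/4) * X_s)^2 ds. Taking expectation inside the integral: E[<X>_t] = (5/4)^2 * int_0^t E[X_s^2] ds. For GBM, E[X_s^2] = x_0^2 * exp((2 mu + sigma^2) s). Integrating:
  E[<X>_t] = (5/4)^2 * 1^2 * (exp((2*(2/5) + (5/4)^2) t) - 1) / (2*(2/5) + (5/4)^2)
           = (5/4)^2 * 1^2 * (exp((189/80) t) - 1) / (189/80) = 125*exp(189*t/80)/189 - 125/189.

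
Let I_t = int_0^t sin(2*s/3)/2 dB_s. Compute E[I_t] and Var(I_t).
E[I_t] = 0; Var(I_t) = t/8 - 3*sin(4*t/3)/32

The Itô integral of a deterministic integrand f(s) has mean 0 because each increment f(s) * (B_{s+ds} - B_s) has mean 0. By the Itô isometry:
  Var( int_0^t f(s) dB_s ) = E[ (int_0^t f(s) dB_s)^2 ] = int_0^t f(s)^2 ds.
Here f(s) = sin(2*s/3)/2, so f(s)^2 = sin(2*s/3)^2/4. Integrate:
  int_0^t (sin(2*s/3)^2/4) ds = t/8 - 3*sin(4*t/3)/32.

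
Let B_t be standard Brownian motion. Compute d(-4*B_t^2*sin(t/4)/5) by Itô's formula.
d(-4*B_t^2*sin(t/4)/5) = (-B_t^2*cos(t/4)/5 - 4*sin(t/4)/5) dt + (-8*B_t*sin(t/4)/5) dB_t

Itô's formula for f(t, x): d f(t, B_t) = (f_t + (1/2) f_xx) dt + f_x dB_t. Compute partials of f(t, x) = -4*x^2*sin(t/4)/5:
  f_t(t,x)  = -x^2*cos(t/4)/5
  f_x(t,x)  = -8*x*sin(t/4)/5
  f_xx(t,x) = -8*sin(t/4)/5
Assemble drift = f_t + (1/2) f_xx = -x^2*cos(t/4)/5 - 4*sin(t/4)/5 and diffusion = f_x = -8*x*sin(t/4)/5. Substituting x = B_t:
  d(-4*B_t^2*sin(t/4)/5) = (-B_t^2*cos(t/4)/5 - 4*sin(t/4)/5) dt + (-8*B_t*sin(t/4)/5) dB_t.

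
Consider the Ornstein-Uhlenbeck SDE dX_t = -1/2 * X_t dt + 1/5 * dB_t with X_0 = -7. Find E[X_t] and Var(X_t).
E[X_t] = -7*exp(-t/2); Var(X_t) = (exp(t) - 1)*exp(-t)/25

The OU SDE dX = -theta X dt + sigma dB admits the integrating factor exp(theta t): d(exp(theta t) X_t) = sigma exp(theta t) dB_t. Integrating from 0 to t:
  X_t = x_0 * exp(-theta t) + sigma * int_0^t exp(-theta (t-s)) dB_s.
The Itô integral has mean 0 and (by the Itô isometry) variance sigma^2 * int_0^t exp(-2 theta (t - s)) ds = sigma^2 * (1 - exp(-2 theta t)) / (2 theta).
With theta = 1/2, sigma = 1/5, x_0 = -7:
  E[X_t] = -7 * exp(-1/2 t) = -7*exp(-t/2)
  Var(X_t) = (1/5)^2 * (1 - exp(-2*1/2 t)) / (2 * 1/2) = (exp(t) - 1)*exp(-t)/25.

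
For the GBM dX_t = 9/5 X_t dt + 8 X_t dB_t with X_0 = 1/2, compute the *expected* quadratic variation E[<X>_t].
E[<X>_t] = 40*exp(338*t/5)/169 - 40/169

<X>_t = int_0^t (8 * X_s)^2 ds. Taking expectation inside the integral: E[<X>_t] = 8^2 * int_0^t E[X_s^2] ds. For GBM, E[X_s^2] = x_0^2 * exp((2 mu + sigma^2) s). Integrating:
  E[<X>_t] = 8^2 * (1/2)^2 * (exp((2*(9/5) + 8^2) t) - 1) / (2*(9/5) + 8^2)
           = 8^2 * (1/2)^2 * (exp((338/5) t) - 1) / (338/5) = 40*exp(338*t/5)/169 - 40/169.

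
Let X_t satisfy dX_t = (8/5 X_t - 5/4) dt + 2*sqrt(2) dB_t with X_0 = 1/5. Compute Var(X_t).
Var(X_t) = 5*exp(16*t/5)/2 - 5/2

The variance V(t) = Var(X_t) satisfies V'(t) = 2 a V(t) + c^2 with V(0) = 0 (drift coefficient is linear in X, diffusion is constant). With a = 8/5, c = 2*sqrt(2), the solution is
  V(t) = (c^2 / (2 a)) * (exp(2 a t) - 1)
       = ((2*sqrt(2))^2 / (2*(8/5))) * (exp((16/5) t) - 1)
       = 5*exp(16*t/5)/2 - 5/2.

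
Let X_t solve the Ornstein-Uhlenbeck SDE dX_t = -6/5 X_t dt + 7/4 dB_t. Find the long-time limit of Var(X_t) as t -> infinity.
lim Var(X_t) = 245/192

The OU SDE dX = -theta X dt + sigma dB admits the integrating factor exp(theta t): d(exp(theta t) X_t) = sigma exp(theta t) dB_t. Integrating from 0 to t gives X_t = x_0 * exp(-theta t) + sigma * int_0^t exp(-theta (t-s)) dB_s for any initial x_0. The Itô integral has variance (by the Itô isometry) sigma^2 * int_0^t exp(-2 theta (t - s)) ds = sigma^2 * (1 - exp(-2 theta t)) / (2 theta), independent of x_0.
With theta = 6/5, sigma = 7/4:
  Var(X_t) = (7/4)^2 * (1 - exp(-2*6/5 t)) / (2 * 6/5) = 245/192 - 245*exp(-12*t/5)/192.
As t -> infinity, exp(-2*6/5 t) -> 0, so the stationary variance is sigma^2 / (2 theta) = 245/192.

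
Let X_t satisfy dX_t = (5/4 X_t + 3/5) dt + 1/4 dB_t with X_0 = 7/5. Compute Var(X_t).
Var(X_t) = exp(5*t/2)/40 - 1/40

The variance V(t) = Var(X_t) satisfies V'(t) = 2 a V(t) + c^2 with V(0) = 0 (drift coefficient is linear in X, diffusion is constant). With a = 5/4, c = 1/4, the solution is
  V(t) = (c^2 / (2 a)) * (exp(2 a t) - 1)
       = ((1/4)^2 / (2*(5/4))) * (exp((5/2) t) - 1)
       = exp(5*t/2)/40 - 1/40.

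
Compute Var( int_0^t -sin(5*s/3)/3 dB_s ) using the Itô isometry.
Var = t/18 - sin(10*t/3)/60

The Itô integral of a deterministic integrand f(s) has mean 0 because each increment f(s) * (B_{s+ds} - B_s) has mean 0. By the Itô isometry:
  Var( int_0^t f(s) dB_s ) = E[ (int_0^t f(s) dB_s)^2 ] = int_0^t f(s)^2 ds.
Here f(s) = -sin(5*s/3)/3, so f(s)^2 = sin(5*s/3)^2/9. Integrate:
  int_0^t (sin(5*s/3)^2/9) ds = t/18 - sin(10*t/3)/60.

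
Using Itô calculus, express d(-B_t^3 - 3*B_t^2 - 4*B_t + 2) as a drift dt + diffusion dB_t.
d(-B_t^3 - 3*B_t^2 - 4*B_t + 2) = (-3*B_t - 3) dt + (-3*B_t^2 - 6*B_t - 4) dB_t

Itô's formula for f(B_t) gives d f(B_t) = f'(B_t) dB_t + (1/2) f''(B_t) dt. Compute derivatives of f(x) = -x^3 - 3*x^2 - 4*x + 2:
  f'(x)  = -3*x^2 - 6*x - 4
  f''(x) = -6*x - 6
Substitute x = B_t and multiply the f'' term by 1/2:
  drift     = (1/2) * (-6*x - 6) evaluated at B_t = -3*B_t - 3
  diffusion = (-3*x^2 - 6*x - 4) evaluated at B_t = -3*B_t^2 - 6*B_t - 4
Therefore d(-B_t^3 - 3*B_t^2 - 4*B_t + 2) = (-3*B_t - 3) dt + (-3*B_t^2 - 6*B_t - 4) dB_t.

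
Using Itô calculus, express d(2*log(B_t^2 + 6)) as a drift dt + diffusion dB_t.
d(2*log(B_t^2 + 6)) = (2*(6 - B_t^2)/(B_t^2 + 6)^2) dt + (4*B_t/(B_t^2 + 6)) dB_t

Itô's formula for f(B_t) gives d f(B_t) = f'(B_t) dB_t + (1/2) f''(B_t) dt. Compute derivatives of f(x) = 2*log(x^2 + 6):
  f'(x)  = 4*x/(x^2 + 6)
  f''(x) = 4*(6 - x^2)/(x^2 + 6)^2
Substitute x = B_t and multiply the f'' term by 1/2:
  drift     = (1/2) * (4*(6 - x^2)/(x^2 + 6)^2) evaluated at B_t = 2*(6 - B_t^2)/(B_t^2 + 6)^2
  diffusion = (4*x/(x^2 + 6)) evaluated at B_t = 4*B_t/(B_t^2 + 6)
Therefore d(2*log(B_t^2 + 6)) = (2*(6 - B_t^2)/(B_t^2 + 6)^2) dt + (4*B_t/(B_t^2 + 6)) dB_t.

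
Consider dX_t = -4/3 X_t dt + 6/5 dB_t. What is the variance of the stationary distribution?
lim Var(X_t) = 27/50

The OU SDE dX = -theta X dt + sigma dB admits the integrating factor exp(theta t): d(exp(theta t) X_t) = sigma exp(theta t) dB_t. Integrating from 0 to t gives X_t = x_0 * exp(-theta t) + sigma * int_0^t exp(-theta (t-s)) dB_s for any initial x_0. The Itô integral has variance (by the Itô isometry) sigma^2 * int_0^t exp(-2 theta (t - s)) ds = sigma^2 * (1 - exp(-2 theta t)) / (2 theta), independent of x_0.
With theta = 4/3, sigma = 6/5:
  Var(X_t) = (6/5)^2 * (1 - exp(-2*4/3 t)) / (2 * 4/3) = 27/50 - 27*exp(-8*t/3)/50.
As t -> infinity, exp(-2*4/3 t) -> 0, so the stationary variance is sigma^2 / (2 theta) = 27/50.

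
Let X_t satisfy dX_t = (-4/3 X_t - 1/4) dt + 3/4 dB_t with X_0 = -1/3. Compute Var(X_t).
Var(X_t) = 27/128 - 27*exp(-8*t/3)/128

The variance V(t) = Var(X_t) satisfies V'(t) = 2 a V(t) + c^2 with V(0) = 0 (drift coefficient is linear in X, diffusion is constant). With a = -4/3, c = 3/4, the solution is
  V(t) = (c^2 / (2 a)) * (exp(2 a t) - 1)
       = ((3/4)^2 / (2*(-4/3))) * (exp((-8/3) t) - 1)
       = 27/128 - 27*exp(-8*t/3)/128.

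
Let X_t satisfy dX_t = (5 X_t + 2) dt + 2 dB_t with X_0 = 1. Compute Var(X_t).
Var(X_t) = 2*exp(10*t)/5 - 2/5

The variance V(t) = Var(X_t) satisfies V'(t) = 2 a V(t) + c^2 with V(0) = 0 (drift coefficient is linear in X, diffusion is constant). With a = 5, c = 2, the solution is
  V(t) = (c^2 / (2 a)) * (exp(2 a t) - 1)
       = (2^2 / (2*5)) * (exp(10 t) - 1)
       = 2*exp(10*t)/5 - 2/5.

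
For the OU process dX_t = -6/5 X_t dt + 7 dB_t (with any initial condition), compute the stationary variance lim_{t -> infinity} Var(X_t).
lim Var(X_t) = 245/12

The OU SDE dX = -theta X dt + sigma dB admits the integrating factor exp(theta t): d(exp(theta t) X_t) = sigma exp(theta t) dB_t. Integrating from 0 to t gives X_t = x_0 * exp(-theta t) + sigma * int_0^t exp(-theta (t-s)) dB_s for any initial x_0. The Itô integral has variance (by the Itô isometry) sigma^2 * int_0^t exp(-2 theta (t - s)) ds = sigma^2 * (1 - exp(-2 theta t)) / (2 theta), independent of x_0.
With theta = 6/5, sigma = 7:
  Var(X_t) = (7)^2 * (1 - exp(-2*6/5 t)) / (2 * 6/5) = 245/12 - 245*exp(-12*t/5)/12.
As t -> infinity, exp(-2*6/5 t) -> 0, so the stationary variance is sigma^2 / (2 theta) = 245/12.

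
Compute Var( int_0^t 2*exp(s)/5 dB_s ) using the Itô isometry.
Var = 2*exp(2*t)/25 - 2/25

The Itô integral of a deterministic integrand f(s) has mean 0 because each increment f(s) * (B_{s+ds} - B_s) has mean 0. By the Itô isometry:
  Var( int_0^t f(s) dB_s ) = E[ (int_0^t f(s) dB_s)^2 ] = int_0^t f(s)^2 ds.
Here f(s) = 2*exp(s)/5, so f(s)^2 = 4*exp(2*s)/25. Integrate:
  int_0^t (4*exp(2*s)/25) ds = 2*exp(2*t)/25 - 2/25.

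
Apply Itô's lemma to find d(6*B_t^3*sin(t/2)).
d(6*B_t^3*sin(t/2)) = (3*B_t*(B_t^2*cos(t/2) + 6*sin(t/2))) dt + (18*B_t^2*sin(t/2)) dB_t

Itô's formula for f(t, x): d f(t, B_t) = (f_t + (1/2) f_xx) dt + f_x dB_t. Compute partials of f(t, x) = 6*x^3*sin(t/2):
  f_t(t,x)  = 3*x^3*cos(t/2)
  f_x(t,x)  = 18*x^2*sin(t/2)
  f_xx(t,x) = 36*x*sin(t/2)
Assemble drift = f_t + (1/2) f_xx = 3*x*(x^2*cos(t/2) + 6*sin(t/2)) and diffusion = f_x = 18*x^2*sin(t/2). Substituting x = B_t:
  d(6*B_t^3*sin(t/2)) = (3*B_t*(B_t^2*cos(t/2) + 6*sin(t/2))) dt + (18*B_t^2*sin(t/2)) dB_t.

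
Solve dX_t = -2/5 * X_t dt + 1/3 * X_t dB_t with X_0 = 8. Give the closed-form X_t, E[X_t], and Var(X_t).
X_t = 8 * exp((-41/90) t + (1/3) B_t); E[X_t] = 8*exp(-2*t/5); Var(X_t) = (64*exp(t/9) - 64)*exp(-4*t/5)

For GBM dX = mu X dt + sigma X dB with X_0 = x_0, apply Itô to Y = log X: dY = (mu - sigma^2/2) dt + sigma dB, so Y_t = log(x_0) + (mu - sigma^2/2) t + sigma B_t and hence X_t = x_0 * exp((mu - sigma^2/2) t + sigma B_t).
With mu = -2/5, sigma = 1/3, x_0 = 8, this gives:
  X_t = 8 * exp((-41/90) * t + (1/3) * B_t).
Since sigma*B_t ~ Normal(0, sigma^2 t), E[exp(sigma*B_t)] = exp(sigma^2 t / 2); so E[X_t] = x_0 * exp((mu - sigma^2/2) t) * exp(sigma^2 t / 2) = x_0 * exp(mu t) = 8*exp(-2*t/5).
Var(X_t) = E[X_t^2] - (E[X_t])^2 = x_0^2 * exp(2 mu t) * (exp(sigma^2 t) - 1) = (64*exp(t/9) - 64)*exp(-4*t/5).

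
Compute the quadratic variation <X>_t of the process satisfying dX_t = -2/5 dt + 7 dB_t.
<X>_t = 49*t

For an Itô process dX_t = a(t) dt + b(t) dB_t, the quadratic variation is <X>_t = int_0^t b(s)^2 ds (the drift term does not contribute). Here b(s) = 7, so
  b(s)^2 = 49.
Integrating from 0 to t:
  <X>_t = int_0^t (49) ds = 49*t.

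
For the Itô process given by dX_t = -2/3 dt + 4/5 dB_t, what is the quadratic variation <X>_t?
<X>_t = 16*t/25

For an Itô process dX_t = a(t) dt + b(t) dB_t, the quadratic variation is <X>_t = int_0^t b(s)^2 ds (the drift term does not contribute). Here b(s) = 4/5, so
  b(s)^2 = 16/25.
Integrating from 0 to t:
  <X>_t = int_0^t (16/25) ds = 16*t/25.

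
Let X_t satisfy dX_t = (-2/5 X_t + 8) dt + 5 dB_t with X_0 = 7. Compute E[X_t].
E[X_t] = 20 - 13*exp(-2*t/5)

Taking expectations and using E[dB_t] = 0, the mean m(t) = E[X_t] satisfies the ODE m'(t) = a m(t) + b with m(0) = x_0. With a = -2/5, b = 8, x_0 = 7, the solution is
  m(t) = x_0 * exp(a t) + (b/a) * (exp(a t) - 1)
       = 7 * exp((-2/5) t) + (8/(-2/5)) * (exp((-2/5) t) - 1)
       = 20 - 13*exp(-2*t/5).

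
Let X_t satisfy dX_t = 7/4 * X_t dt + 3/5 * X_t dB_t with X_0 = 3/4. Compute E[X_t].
E[X_t] = 3*exp(7*t/4)/4

For GBM dX = mu X dt + sigma X dB with X_0 = x_0, apply Itô to Y = log X: dY = (mu - sigma^2/2) dt + sigma dB, so Y_t = log(x_0) + (mu - sigma^2/2) t + sigma B_t and hence X_t = x_0 * exp((mu - sigma^2/2) t + sigma B_t).
With mu = 7/4, sigma = 3/5, x_0 = 3/4, this gives:
  X_t = 3/4 * exp((157/100) * t + (3/5) * B_t).
Since sigma*B_t ~ Normal(0, sigma^2 t), E[exp(sigma*B_t)] = exp(sigma^2 t / 2); so E[X_t] = x_0 * exp((mu - sigma^2/2) t) * exp(sigma^2 t / 2) = x_0 * exp(mu t) = 3*exp(7*t/4)/4.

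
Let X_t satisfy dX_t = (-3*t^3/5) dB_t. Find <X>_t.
<X>_t = 9*t^7/175

For an Itô process dX_t = a(t) dt + b(t) dB_t, the quadratic variation is <X>_t = int_0^t b(s)^2 ds (the drift term does not contribute). Here b(s) = -3*s^3/5, so
  b(s)^2 = 9*s^6/25.
Integrating from 0 to t:
  <X>_t = int_0^t (9*s^6/25) ds = 9*t^7/175.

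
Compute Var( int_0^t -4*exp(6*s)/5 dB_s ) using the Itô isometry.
Var = 4*exp(12*t)/75 - 4/75

The Itô integral of a deterministic integrand f(s) has mean 0 because each increment f(s) * (B_{s+ds} - B_s) has mean 0. By the Itô isometry:
  Var( int_0^t f(s) dB_s ) = E[ (int_0^t f(s) dB_s)^2 ] = int_0^t f(s)^2 ds.
Here f(s) = -4*exp(6*s)/5, so f(s)^2 = 16*exp(12*s)/25. Integrate:
  int_0^t (16*exp(12*s)/25) ds = 4*exp(12*t)/75 - 4/75.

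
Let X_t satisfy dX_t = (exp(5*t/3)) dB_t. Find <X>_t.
<X>_t = 3*exp(10*t/3)/10 - 3/10

For an Itô process dX_t = a(t) dt + b(t) dB_t, the quadratic variation is <X>_t = int_0^t b(s)^2 ds (the drift term does not contribute). Here b(s) = exp(5*s/3), so
  b(s)^2 = exp(10*s/3).
Integrating from 0 to t:
  <X>_t = int_0^t (exp(10*s/3)) ds = 3*exp(10*t/3)/10 - 3/10.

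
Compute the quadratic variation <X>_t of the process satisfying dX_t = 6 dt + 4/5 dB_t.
<X>_t = 16*t/25

For an Itô process dX_t = a(t) dt + b(t) dB_t, the quadratic variation is <X>_t = int_0^t b(s)^2 ds (the drift term does not contribute). Here b(s) = 4/5, so
  b(s)^2 = 16/25.
Integrating from 0 to t:
  <X>_t = int_0^t (16/25) ds = 16*t/25.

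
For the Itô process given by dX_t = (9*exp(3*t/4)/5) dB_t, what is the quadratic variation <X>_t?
<X>_t = 54*exp(3*t/2)/25 - 54/25

For an Itô process dX_t = a(t) dt + b(t) dB_t, the quadratic variation is <X>_t = int_0^t b(s)^2 ds (the drift term does not contribute). Here b(s) = 9*exp(3*s/4)/5, so
  b(s)^2 = 81*exp(3*s/2)/25.
Integrating from 0 to t:
  <X>_t = int_0^t (81*exp(3*s/2)/25) ds = 54*exp(3*t/2)/25 - 54/25.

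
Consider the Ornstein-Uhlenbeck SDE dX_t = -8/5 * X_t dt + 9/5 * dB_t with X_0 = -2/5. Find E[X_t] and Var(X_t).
E[X_t] = -2*exp(-8*t/5)/5; Var(X_t) = 81/80 - 81*exp(-16*t/5)/80

The OU SDE dX = -theta X dt + sigma dB admits the integrating factor exp(theta t): d(exp(theta t) X_t) = sigma exp(theta t) dB_t. Integrating from 0 to t:
  X_t = x_0 * exp(-theta t) + sigma * int_0^t exp(-theta (t-s)) dB_s.
The Itô integral has mean 0 and (by the Itô isometry) variance sigma^2 * int_0^t exp(-2 theta (t - s)) ds = sigma^2 * (1 - exp(-2 theta t)) / (2 theta).
With theta = 8/5, sigma = 9/5, x_0 = -2/5:
  E[X_t] = -2/5 * exp(-8/5 t) = -2*exp(-8*t/5)/5
  Var(X_t) = (9/5)^2 * (1 - exp(-2*8/5 t)) / (2 * 8/5) = 81/80 - 81*exp(-16*t/5)/80.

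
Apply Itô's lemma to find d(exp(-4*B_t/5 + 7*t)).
d(exp(-4*B_t/5 + 7*t)) = (183*exp(-4*B_t/5 + 7*t)/25) dt + (-4*exp(-4*B_t/5 + 7*t)/5) dB_t

Itô's formula for f(t, x): d f(t, B_t) = (f_t + (1/2) f_xx) dt + f_x dB_t. Compute partials of f(t, x) = exp(7*t - 4*x/5):
  f_t(t,x)  = 7*exp(7*t - 4*x/5)
  f_x(t,x)  = -4*exp(7*t - 4*x/5)/5
  f_xx(t,x) = 16*exp(7*t - 4*x/5)/25
Assemble drift = f_t + (1/2) f_xx = 183*exp(7*t - 4*x/5)/25 and diffusion = f_x = -4*exp(7*t - 4*x/5)/5. Substituting x = B_t:
  d(exp(-4*B_t/5 + 7*t)) = (183*exp(-4*B_t/5 + 7*t)/25) dt + (-4*exp(-4*B_t/5 + 7*t)/5) dB_t.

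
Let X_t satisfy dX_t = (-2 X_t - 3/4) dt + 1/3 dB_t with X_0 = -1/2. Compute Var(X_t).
Var(X_t) = 1/36 - exp(-4*t)/36

The variance V(t) = Var(X_t) satisfies V'(t) = 2 a V(t) + c^2 with V(0) = 0 (drift coefficient is linear in X, diffusion is constant). With a = -2, c = 1/3, the solution is
  V(t) = (c^2 / (2 a)) * (exp(2 a t) - 1)
       = ((1/3)^2 / (2*(-2))) * (exp((-4) t) - 1)
       = 1/36 - exp(-4*t)/36.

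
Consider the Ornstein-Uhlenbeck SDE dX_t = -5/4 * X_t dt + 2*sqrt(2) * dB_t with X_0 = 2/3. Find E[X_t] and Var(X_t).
E[X_t] = 2*exp(-5*t/4)/3; Var(X_t) = 16/5 - 16*exp(-5*t/2)/5

The OU SDE dX = -theta X dt + sigma dB admits the integrating factor exp(theta t): d(exp(theta t) X_t) = sigma exp(theta t) dB_t. Integrating from 0 to t:
  X_t = x_0 * exp(-theta t) + sigma * int_0^t exp(-theta (t-s)) dB_s.
The Itô integral has mean 0 and (by the Itô isometry) variance sigma^2 * int_0^t exp(-2 theta (t - s)) ds = sigma^2 * (1 - exp(-2 theta t)) / (2 theta).
With theta = 5/4, sigma = 2*sqrt(2), x_0 = 2/3:
  E[X_t] = 2/3 * exp(-5/4 t) = 2*exp(-5*t/4)/3
  Var(X_t) = (2*sqrt(2))^2 * (1 - exp(-2*5/4 t)) / (2 * 5/4) = 16/5 - 16*exp(-5*t/2)/5.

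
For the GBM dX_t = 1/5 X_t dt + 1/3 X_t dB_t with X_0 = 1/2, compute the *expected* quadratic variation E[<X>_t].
E[<X>_t] = 5*exp(23*t/45)/92 - 5/92

<X>_t = int_0^t ((1/3) * X_s)^2 ds. Taking expectation inside the integral: E[<X>_t] = (1/3)^2 * int_0^t E[X_s^2] ds. For GBM, E[X_s^2] = x_0^2 * exp((2 mu + sigma^2) s). Integrating:
  E[<X>_t] = (1/3)^2 * (1/2)^2 * (exp((2*(1/5) + (1/3)^2) t) - 1) / (2*(1/5) + (1/3)^2)
           = (1/3)^2 * (1/2)^2 * (exp((23/45) t) - 1) / (23/45) = 5*exp(23*t/45)/92 - 5/92.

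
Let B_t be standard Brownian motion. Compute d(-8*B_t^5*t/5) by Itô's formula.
d(-8*B_t^5*t/5) = (8*B_t^3*(-B_t^2 - 10*t)/5) dt + (-8*B_t^4*t) dB_t

Itô's formula for f(t, x): d f(t, B_t) = (f_t + (1/2) f_xx) dt + f_x dB_t. Compute partials of f(t, x) = -8*t*x^5/5:
  f_t(t,x)  = -8*x^5/5
  f_x(t,x)  = -8*t*x^4
  f_xx(t,x) = -32*t*x^3
Assemble drift = f_t + (1/2) f_xx = 8*x^3*(-10*t - x^2)/5 and diffusion = f_x = -8*t*x^4. Substituting x = B_t:
  d(-8*B_t^5*t/5) = (8*B_t^3*(-B_t^2 - 10*t)/5) dt + (-8*B_t^4*t) dB_t.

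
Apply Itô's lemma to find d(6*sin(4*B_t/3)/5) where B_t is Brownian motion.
d(6*sin(4*B_t/3)/5) = (-16*sin(4*B_t/3)/15) dt + (8*cos(4*B_t/3)/5) dB_t

Itô's formula for f(B_t) gives d f(B_t) = f'(B_t) dB_t + (1/2) f''(B_t) dt. Compute derivatives of f(x) = 6*sin(4*x/3)/5:
  f'(x)  = 8*cos(4*x/3)/5
  f''(x) = -32*sin(4*x/3)/15
Substitute x = B_t and multiply the f'' term by 1/2:
  drift     = (1/2) * (-32*sin(4*x/3)/15) evaluated at B_t = -16*sin(4*B_t/3)/15
  diffusion = (8*cos(4*x/3)/5) evaluated at B_t = 8*cos(4*B_t/3)/5
Therefore d(6*sin(4*B_t/3)/5) = (-16*sin(4*B_t/3)/15) dt + (8*cos(4*B_t/3)/5) dB_t.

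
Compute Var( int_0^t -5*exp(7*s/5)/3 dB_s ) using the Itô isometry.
Var = 125*exp(14*t/5)/126 - 125/126

The Itô integral of a deterministic integrand f(s) has mean 0 because each increment f(s) * (B_{s+ds} - B_s) has mean 0. By the Itô isometry:
  Var( int_0^t f(s) dB_s ) = E[ (int_0^t f(s) dB_s)^2 ] = int_0^t f(s)^2 ds.
Here f(s) = -5*exp(7*s/5)/3, so f(s)^2 = 25*exp(14*s/5)/9. Integrate:
  int_0^t (25*exp(14*s/5)/9) ds = 125*exp(14*t/5)/126 - 125/126.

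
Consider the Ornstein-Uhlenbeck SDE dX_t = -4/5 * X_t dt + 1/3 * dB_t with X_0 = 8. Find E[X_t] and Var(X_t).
E[X_t] = 8*exp(-4*t/5); Var(X_t) = 5/72 - 5*exp(-8*t/5)/72

The OU SDE dX = -theta X dt + sigma dB admits the integrating factor exp(theta t): d(exp(theta t) X_t) = sigma exp(theta t) dB_t. Integrating from 0 to t:
  X_t = x_0 * exp(-theta t) + sigma * int_0^t exp(-theta (t-s)) dB_s.
The Itô integral has mean 0 and (by the Itô isometry) variance sigma^2 * int_0^t exp(-2 theta (t - s)) ds = sigma^2 * (1 - exp(-2 theta t)) / (2 theta).
With theta = 4/5, sigma = 1/3, x_0 = 8:
  E[X_t] = 8 * exp(-4/5 t) = 8*exp(-4*t/5)
  Var(X_t) = (1/3)^2 * (1 - exp(-2*4/5 t)) / (2 * 4/5) = 5/72 - 5*exp(-8*t/5)/72.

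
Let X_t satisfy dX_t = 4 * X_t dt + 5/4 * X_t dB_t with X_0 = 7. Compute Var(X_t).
Var(X_t) = 49*(exp(25*t/16) - 1)*exp(8*t)

For GBM dX = mu X dt + sigma X dB with X_0 = x_0, apply Itô to Y = log X: dY = (mu - sigma^2/2) dt + sigma dB, so Y_t = log(x_0) + (mu - sigma^2/2) t + sigma B_t and hence X_t = x_0 * exp((mu - sigma^2/2) t + sigma B_t).
With mu = 4, sigma = 5/4, x_0 = 7, this gives:
  X_t = 7 * exp((103/32) * t + (5/4) * B_t).
Since sigma*B_t ~ Normal(0, sigma^2 t), E[exp(sigma*B_t)] = exp(sigma^2 t / 2); so E[X_t] = x_0 * exp((mu - sigma^2/2) t) * exp(sigma^2 t / 2) = x_0 * exp(mu t) = 7*exp(4*t).
Var(X_t) = E[X_t^2] - (E[X_t])^2 = x_0^2 * exp(2 mu t) * (exp(sigma^2 t) - 1) = 49*(exp(25*t/16) - 1)*exp(8*t).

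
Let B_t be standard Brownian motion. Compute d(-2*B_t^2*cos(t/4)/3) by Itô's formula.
d(-2*B_t^2*cos(t/4)/3) = (B_t^2*sin(t/4)/6 - 2*cos(t/4)/3) dt + (-4*B_t*cos(t/4)/3) dB_t

Itô's formula for f(t, x): d f(t, B_t) = (f_t + (1/2) f_xx) dt + f_x dB_t. Compute partials of f(t, x) = -2*x^2*cos(t/4)/3:
  f_t(t,x)  = x^2*sin(t/4)/6
  f_x(t,x)  = -4*x*cos(t/4)/3
  f_xx(t,x) = -4*cos(t/4)/3
Assemble drift = f_t + (1/2) f_xx = x^2*sin(t/4)/6 - 2*cos(t/4)/3 and diffusion = f_x = -4*x*cos(t/4)/3. Substituting x = B_t:
  d(-2*B_t^2*cos(t/4)/3) = (B_t^2*sin(t/4)/6 - 2*cos(t/4)/3) dt + (-4*B_t*cos(t/4)/3) dB_t.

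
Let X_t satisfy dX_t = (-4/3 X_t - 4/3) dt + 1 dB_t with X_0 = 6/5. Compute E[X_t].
E[X_t] = -1 + 11*exp(-4*t/3)/5

Taking expectations and using E[dB_t] = 0, the mean m(t) = E[X_t] satisfies the ODE m'(t) = a m(t) + b with m(0) = x_0. With a = -4/3, b = -4/3, x_0 = 6/5, the solution is
  m(t) = x_0 * exp(a t) + (b/a) * (exp(a t) - 1)
       = (6/5) * exp((-4/3) t) + ((-4/3)/(-4/3)) * (exp((-4/3) t) - 1)
       = -1 + 11*exp(-4*t/3)/5.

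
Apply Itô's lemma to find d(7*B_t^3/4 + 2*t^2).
d(7*B_t^3/4 + 2*t^2) = (21*B_t/4 + 4*t) dt + (21*B_t^2/4) dB_t

Itô's formula for f(t, x): d f(t, B_t) = (f_t + (1/2) f_xx) dt + f_x dB_t. Compute partials of f(t, x) = 2*t^2 + 7*x^3/4:
  f_t(t,x)  = 4*t
  f_x(t,x)  = 21*x^2/4
  f_xx(t,x) = 21*x/2
Assemble drift = f_t + (1/2) f_xx = 4*t + 21*x/4 and diffusion = f_x = 21*x^2/4. Substituting x = B_t:
  d(7*B_t^3/4 + 2*t^2) = (21*B_t/4 + 4*t) dt + (21*B_t^2/4) dB_t.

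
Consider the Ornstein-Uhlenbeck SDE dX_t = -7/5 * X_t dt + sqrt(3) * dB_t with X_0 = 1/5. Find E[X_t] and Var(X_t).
E[X_t] = exp(-7*t/5)/5; Var(X_t) = 15/14 - 15*exp(-14*t/5)/14

The OU SDE dX = -theta X dt + sigma dB admits the integrating factor exp(theta t): d(exp(theta t) X_t) = sigma exp(theta t) dB_t. Integrating from 0 to t:
  X_t = x_0 * exp(-theta t) + sigma * int_0^t exp(-theta (t-s)) dB_s.
The Itô integral has mean 0 and (by the Itô isometry) variance sigma^2 * int_0^t exp(-2 theta (t - s)) ds = sigma^2 * (1 - exp(-2 theta t)) / (2 theta).
With theta = 7/5, sigma = sqrt(3), x_0 = 1/5:
  E[X_t] = 1/5 * exp(-7/5 t) = exp(-7*t/5)/5
  Var(X_t) = (sqrt(3))^2 * (1 - exp(-2*7/5 t)) / (2 * 7/5) = 15/14 - 15*exp(-14*t/5)/14.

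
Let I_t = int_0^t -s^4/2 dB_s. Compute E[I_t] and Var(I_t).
E[I_t] = 0; Var(I_t) = t^9/36

The Itô integral of a deterministic integrand f(s) has mean 0 because each increment f(s) * (B_{s+ds} - B_s) has mean 0. By the Itô isometry:
  Var( int_0^t f(s) dB_s ) = E[ (int_0^t f(s) dB_s)^2 ] = int_0^t f(s)^2 ds.
Here f(s) = -s^4/2, so f(s)^2 = s^8/4. Integrate:
  int_0^t (s^8/4) ds = t^9/36.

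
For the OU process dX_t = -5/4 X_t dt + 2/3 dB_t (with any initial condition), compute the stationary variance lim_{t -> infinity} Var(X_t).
lim Var(X_t) = 8/45

The OU SDE dX = -theta X dt + sigma dB admits the integrating factor exp(theta t): d(exp(theta t) X_t) = sigma exp(theta t) dB_t. Integrating from 0 to t gives X_t = x_0 * exp(-theta t) + sigma * int_0^t exp(-theta (t-s)) dB_s for any initial x_0. The Itô integral has variance (by the Itô isometry) sigma^2 * int_0^t exp(-2 theta (t - s)) ds = sigma^2 * (1 - exp(-2 theta t)) / (2 theta), independent of x_0.
With theta = 5/4, sigma = 2/3:
  Var(X_t) = (2/3)^2 * (1 - exp(-2*5/4 t)) / (2 * 5/4) = 8/45 - 8*exp(-5*t/2)/45.
As t -> infinity, exp(-2*5/4 t) -> 0, so the stationary variance is sigma^2 / (2 theta) = 8/45.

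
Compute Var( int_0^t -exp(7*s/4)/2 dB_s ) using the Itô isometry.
Var = exp(7*t/2)/14 - 1/14

The Itô integral of a deterministic integrand f(s) has mean 0 because each increment f(s) * (B_{s+ds} - B_s) has mean 0. By the Itô isometry:
  Var( int_0^t f(s) dB_s ) = E[ (int_0^t f(s) dB_s)^2 ] = int_0^t f(s)^2 ds.
Here f(s) = -exp(7*s/4)/2, so f(s)^2 = exp(7*s/2)/4. Integrate:
  int_0^t (exp(7*s/2)/4) ds = exp(7*t/2)/14 - 1/14.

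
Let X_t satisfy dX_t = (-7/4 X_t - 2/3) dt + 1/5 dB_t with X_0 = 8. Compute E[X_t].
E[X_t] = -8/21 + 176*exp(-7*t/4)/21

Taking expectations and using E[dB_t] = 0, the mean m(t) = E[X_t] satisfies the ODE m'(t) = a m(t) + b with m(0) = x_0. With a = -7/4, b = -2/3, x_0 = 8, the solution is
  m(t) = x_0 * exp(a t) + (b/a) * (exp(a t) - 1)
       = 8 * exp((-7/4) t) + ((-2/3)/(-7/4)) * (exp((-7/4) t) - 1)
       = -8/21 + 176*exp(-7*t/4)/21.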